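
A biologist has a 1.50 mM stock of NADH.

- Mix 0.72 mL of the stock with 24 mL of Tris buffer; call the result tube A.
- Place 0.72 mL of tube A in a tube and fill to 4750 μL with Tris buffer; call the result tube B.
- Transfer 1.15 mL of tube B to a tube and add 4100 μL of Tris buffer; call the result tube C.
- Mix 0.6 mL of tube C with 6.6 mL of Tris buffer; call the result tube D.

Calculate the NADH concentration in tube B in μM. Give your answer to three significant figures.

6.62 μM

Step 1: 0.72 mL + 24 mL = 24.72 mL total → factor 24.72/0.72 = 34.333
Step 2: 0.72 mL brought to 4750 μL → factor 4.75/0.72 = 6.5972
Dilution factor through tube B = 34.333 × 6.5972 = 226.5
[tube B] = 1.50 mM / 226.5 = 0.006622 mM = 6.62 μM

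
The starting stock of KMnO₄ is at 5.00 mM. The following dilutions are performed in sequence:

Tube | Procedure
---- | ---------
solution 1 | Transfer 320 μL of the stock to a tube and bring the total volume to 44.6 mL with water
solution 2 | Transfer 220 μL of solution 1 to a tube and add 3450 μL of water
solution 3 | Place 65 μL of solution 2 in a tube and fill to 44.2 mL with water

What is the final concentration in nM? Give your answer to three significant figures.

Step 1: 320 μL brought to 44.6 mL → factor 44600/320 = 139.38
Step 2: 220 μL + 3450 μL = 3670 μL total → factor 3670/220 = 16.682
Step 3: 65 μL brought to 44.2 mL → factor 44200/65 = 680
Overall dilution factor = 139.38 × 16.682 × 680 = 1.581 × 10^6
Final = 5.00 mM / 1.581 × 10^6 = 3.163 × 10^-6 mM = 3.16 nM

3.16 nM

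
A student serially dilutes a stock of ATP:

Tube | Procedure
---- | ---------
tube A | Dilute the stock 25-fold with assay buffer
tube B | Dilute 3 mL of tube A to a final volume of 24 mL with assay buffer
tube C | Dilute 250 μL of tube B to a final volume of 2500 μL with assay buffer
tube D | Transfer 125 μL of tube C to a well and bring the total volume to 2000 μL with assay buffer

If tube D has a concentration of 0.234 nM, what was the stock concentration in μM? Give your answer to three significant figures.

7.49 μM

Step 1: 25-fold → factor 25
Step 2: 3 mL brought to 24 mL → factor 24/3 = 8
Step 3: 250 μL brought to 2500 μL → factor 2500/250 = 10
Step 4: 125 μL brought to 2000 μL → factor 2000/125 = 16
Overall dilution factor = 25 × 8 × 10 × 16 = 32000
Stock = 0.234 nM × 32000 = 7488 nM = 7.49 μM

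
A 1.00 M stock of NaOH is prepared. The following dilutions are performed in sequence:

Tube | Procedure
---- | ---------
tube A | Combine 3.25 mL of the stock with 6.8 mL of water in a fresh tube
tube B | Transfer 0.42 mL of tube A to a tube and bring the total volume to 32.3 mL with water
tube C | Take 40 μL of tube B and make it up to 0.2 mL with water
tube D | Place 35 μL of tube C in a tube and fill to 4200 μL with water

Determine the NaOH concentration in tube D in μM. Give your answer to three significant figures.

7.01 μM

Step 1: 3.25 mL + 6.8 mL = 10.05 mL total → factor 10.05/3.25 = 3.0923
Step 2: 0.42 mL brought to 32.3 mL → factor 32.3/0.42 = 76.905
Step 3: 40 μL brought to 0.2 mL → factor 200/40 = 5
Step 4: 35 μL brought to 4200 μL → factor 4200/35 = 120
Overall dilution factor = 3.0923 × 76.905 × 5 × 120 = 1.4269 × 10^5
Final = 1.00 M / 1.4269 × 10^5 = 7.008 × 10^-6 M = 7.01 μM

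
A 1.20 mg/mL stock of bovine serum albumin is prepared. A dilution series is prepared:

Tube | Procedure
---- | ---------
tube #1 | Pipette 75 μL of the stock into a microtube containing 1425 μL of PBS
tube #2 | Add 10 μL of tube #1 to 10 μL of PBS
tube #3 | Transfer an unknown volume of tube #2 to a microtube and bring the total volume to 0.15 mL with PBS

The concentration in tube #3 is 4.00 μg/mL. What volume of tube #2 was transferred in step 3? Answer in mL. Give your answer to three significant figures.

0.0200 mL

Step 1: 75 μL + 1425 μL = 1500 μL total → factor 1500/75 = 20
Step 2: 10 μL + 10 μL = 20 μL total → factor 20/10 = 2
Step 3: v brought to 0.15 mL → factor = 0.15 mL/v
Product of known-step factors = 40
Overall factor = 1.20 mg/mL / (4.00 μg/mL) = 300
Step-3 factor = 300 / 40 = 7.5
v = 0.15 mL / 7.5 = 0.0200 mL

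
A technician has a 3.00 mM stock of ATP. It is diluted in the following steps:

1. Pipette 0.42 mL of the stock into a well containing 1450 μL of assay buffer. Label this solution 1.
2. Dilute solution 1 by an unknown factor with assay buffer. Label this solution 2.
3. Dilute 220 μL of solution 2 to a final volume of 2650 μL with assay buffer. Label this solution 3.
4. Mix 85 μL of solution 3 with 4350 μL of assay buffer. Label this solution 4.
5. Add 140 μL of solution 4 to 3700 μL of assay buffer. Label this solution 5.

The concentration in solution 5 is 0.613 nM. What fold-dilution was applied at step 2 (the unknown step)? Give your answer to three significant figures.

63.8-fold

Step 1: 0.42 mL + 1450 μL = 1.87 mL total → factor 1.87/0.42 = 4.4524
Step 2: unknown factor x
Step 3: 220 μL brought to 2650 μL → factor 2650/220 = 12.045
Step 4: 85 μL + 4350 μL = 4435 μL total → factor 4435/85 = 52.176
Step 5: 140 μL + 3700 μL = 3840 μL total → factor 3840/140 = 27.429
Product of known-step factors = 76753
Overall factor = 3.00 mM / (0.613 nM) = 4.894 × 10^6
x = 4.894 × 10^6 / 76753 = 63.8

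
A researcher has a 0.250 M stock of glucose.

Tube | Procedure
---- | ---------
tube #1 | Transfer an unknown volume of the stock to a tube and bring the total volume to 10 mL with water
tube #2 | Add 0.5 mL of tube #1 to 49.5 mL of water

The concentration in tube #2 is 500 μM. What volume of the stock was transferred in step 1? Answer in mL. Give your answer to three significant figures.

Step 1: v brought to 10 mL → factor = 10 mL/v
Step 2: 0.5 mL + 49.5 mL = 50 mL total → factor 50/0.5 = 100
Product of known-step factors = 100
Overall factor = 0.250 M / (500 μM) = 500
Step-1 factor = 500 / 100 = 5
v = 10 mL / 5 = 2.00 mL

2.00 mL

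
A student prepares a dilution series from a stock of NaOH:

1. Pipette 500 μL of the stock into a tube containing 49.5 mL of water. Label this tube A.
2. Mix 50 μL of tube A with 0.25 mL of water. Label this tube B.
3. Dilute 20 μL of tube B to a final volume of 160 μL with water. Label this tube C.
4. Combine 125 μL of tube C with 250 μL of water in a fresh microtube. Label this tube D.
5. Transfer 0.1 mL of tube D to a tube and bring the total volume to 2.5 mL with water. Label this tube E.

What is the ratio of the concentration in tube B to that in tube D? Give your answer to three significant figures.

Step 1: 500 μL + 49.5 mL = 50000 μL total → factor 50000/500 = 100
Step 2: 50 μL + 0.25 mL = 300 μL total → factor 300/50 = 6
Step 3: 20 μL brought to 160 μL → factor 160/20 = 8
Step 4: 125 μL + 250 μL = 375 μL total → factor 375/125 = 3
Dilution factor to tube B = 600; to tube D = 14400
[tube B]/[tube D] = (factor to tube D)/(factor to tube B) = 14400/600 = 24.0

24.0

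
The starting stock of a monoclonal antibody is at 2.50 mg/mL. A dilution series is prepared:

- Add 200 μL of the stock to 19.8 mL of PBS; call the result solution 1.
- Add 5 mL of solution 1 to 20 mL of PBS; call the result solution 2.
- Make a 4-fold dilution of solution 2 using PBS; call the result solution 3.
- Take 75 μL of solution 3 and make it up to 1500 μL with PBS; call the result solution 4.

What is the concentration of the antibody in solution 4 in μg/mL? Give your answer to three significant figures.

Step 1: 200 μL + 19.8 mL = 20000 μL total → factor 20000/200 = 100
Step 2: 5 mL + 20 mL = 25 mL total → factor 25/5 = 5
Step 3: 4-fold → factor 4
Step 4: 75 μL brought to 1500 μL → factor 1500/75 = 20
Overall dilution factor = 100 × 5 × 4 × 20 = 40000
Final = 2.50 mg/mL / 40000 = 6.250 × 10^-5 mg/mL = 0.0625 μg/mL

0.0625 μg/mL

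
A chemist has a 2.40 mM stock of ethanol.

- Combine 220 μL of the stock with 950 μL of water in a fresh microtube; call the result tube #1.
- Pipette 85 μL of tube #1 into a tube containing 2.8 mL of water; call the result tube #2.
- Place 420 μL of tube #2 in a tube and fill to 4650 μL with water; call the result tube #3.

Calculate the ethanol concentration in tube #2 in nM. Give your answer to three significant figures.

Step 1: 220 μL + 950 μL = 1170 μL total → factor 1170/220 = 5.3182
Step 2: 85 μL + 2.8 mL = 2885 μL total → factor 2885/85 = 33.941
Dilution factor through tube #2 = 5.3182 × 33.941 = 180.51
[tube #2] = 2.40 mM / 180.51 = 0.01330 mM = 1.33 × 10^4 nM

1.33 × 10^4 nM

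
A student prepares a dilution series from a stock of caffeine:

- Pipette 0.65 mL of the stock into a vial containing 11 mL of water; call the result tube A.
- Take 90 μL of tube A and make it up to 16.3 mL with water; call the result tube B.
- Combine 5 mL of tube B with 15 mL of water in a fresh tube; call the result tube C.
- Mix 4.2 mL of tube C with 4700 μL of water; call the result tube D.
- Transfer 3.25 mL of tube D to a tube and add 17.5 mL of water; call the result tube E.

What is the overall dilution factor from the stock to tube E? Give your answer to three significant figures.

1.76 × 10^5

Step 1: 0.65 mL + 11 mL = 11.65 mL total → factor 11.65/0.65 = 17.923
Step 2: 90 μL brought to 16.3 mL → factor 16300/90 = 181.11
Step 3: 5 mL + 15 mL = 20 mL total → factor 20/5 = 4
Step 4: 4.2 mL + 4700 μL = 8.9 mL total → factor 8.9/4.2 = 2.119
Step 5: 3.25 mL + 17.5 mL = 20.75 mL total → factor 20.75/3.25 = 6.3846
Overall dilution factor = 17.923 × 181.11 × 4 × 2.119 × 6.3846 = 1.7567 × 10^5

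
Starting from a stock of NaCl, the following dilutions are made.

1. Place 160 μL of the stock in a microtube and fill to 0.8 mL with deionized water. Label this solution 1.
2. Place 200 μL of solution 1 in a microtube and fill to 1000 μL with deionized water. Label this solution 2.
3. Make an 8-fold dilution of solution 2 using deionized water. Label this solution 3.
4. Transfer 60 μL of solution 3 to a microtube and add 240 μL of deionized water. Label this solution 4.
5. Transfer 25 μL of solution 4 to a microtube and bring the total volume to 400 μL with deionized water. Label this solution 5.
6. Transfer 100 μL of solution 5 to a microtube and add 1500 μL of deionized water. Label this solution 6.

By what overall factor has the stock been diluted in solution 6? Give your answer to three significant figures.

2.56 × 10^5

Step 1: 160 μL brought to 0.8 mL → factor 800/160 = 5
Step 2: 200 μL brought to 1000 μL → factor 1000/200 = 5
Step 3: 8-fold → factor 8
Step 4: 60 μL + 240 μL = 300 μL total → factor 300/60 = 5
Step 5: 25 μL brought to 400 μL → factor 400/25 = 16
Step 6: 100 μL + 1500 μL = 1600 μL total → factor 1600/100 = 16
Overall dilution factor = 5 × 5 × 8 × 5 × 16 × 16 = 2.56 × 10^5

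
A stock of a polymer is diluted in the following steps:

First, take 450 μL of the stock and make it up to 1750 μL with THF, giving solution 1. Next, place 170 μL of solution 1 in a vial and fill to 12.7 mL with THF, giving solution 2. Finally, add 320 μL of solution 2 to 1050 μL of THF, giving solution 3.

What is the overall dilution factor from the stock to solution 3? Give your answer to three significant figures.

1.24 × 10^3

Step 1: 450 μL brought to 1750 μL → factor 1750/450 = 3.8889
Step 2: 170 μL brought to 12.7 mL → factor 12700/170 = 74.706
Step 3: 320 μL + 1050 μL = 1370 μL total → factor 1370/320 = 4.2812
Overall dilution factor = 3.8889 × 74.706 × 4.2812 = 1243.8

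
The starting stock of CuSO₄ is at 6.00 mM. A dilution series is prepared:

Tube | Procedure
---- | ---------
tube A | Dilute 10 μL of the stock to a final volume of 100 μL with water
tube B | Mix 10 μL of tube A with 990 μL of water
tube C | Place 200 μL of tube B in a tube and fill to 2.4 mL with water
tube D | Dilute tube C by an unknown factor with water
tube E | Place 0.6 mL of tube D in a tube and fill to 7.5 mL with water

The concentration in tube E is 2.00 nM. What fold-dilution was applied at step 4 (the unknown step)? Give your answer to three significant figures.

20.0-fold

Step 1: 10 μL brought to 100 μL → factor 100/10 = 10
Step 2: 10 μL + 990 μL = 1000 μL total → factor 1000/10 = 100
Step 3: 200 μL brought to 2.4 mL → factor 2400/200 = 12
Step 4: unknown factor x
Step 5: 0.6 mL brought to 7.5 mL → factor 7.5/0.6 = 12.5
Product of known-step factors = 1.5 × 10^5
Overall factor = 6.00 mM / (2.00 nM) = 3 × 10^6
x = 3 × 10^6 / 1.5 × 10^5 = 20.0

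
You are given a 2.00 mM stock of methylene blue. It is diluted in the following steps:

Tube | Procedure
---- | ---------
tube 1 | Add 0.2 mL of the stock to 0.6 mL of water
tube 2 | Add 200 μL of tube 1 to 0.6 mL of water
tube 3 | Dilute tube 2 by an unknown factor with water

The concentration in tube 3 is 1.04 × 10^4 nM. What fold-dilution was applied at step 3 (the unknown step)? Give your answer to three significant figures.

12.0-fold

Step 1: 0.2 mL + 0.6 mL = 0.8 mL total → factor 0.8/0.2 = 4
Step 2: 200 μL + 0.6 mL = 800 μL total → factor 800/200 = 4
Step 3: unknown factor x
Product of known-step factors = 16
Overall factor = 2.00 mM / (1.04 × 10^4 nM) = 192.31
x = 192.31 / 16 = 12.0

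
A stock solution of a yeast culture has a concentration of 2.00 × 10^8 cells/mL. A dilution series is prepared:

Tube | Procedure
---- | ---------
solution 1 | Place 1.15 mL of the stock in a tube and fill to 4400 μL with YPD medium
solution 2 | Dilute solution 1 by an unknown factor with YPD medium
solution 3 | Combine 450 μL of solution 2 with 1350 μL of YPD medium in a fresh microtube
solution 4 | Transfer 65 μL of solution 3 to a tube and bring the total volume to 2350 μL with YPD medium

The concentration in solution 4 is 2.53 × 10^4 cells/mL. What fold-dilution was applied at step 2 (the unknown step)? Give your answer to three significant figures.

14.3-fold

Step 1: 1.15 mL brought to 4400 μL → factor 4.4/1.15 = 3.8261
Step 2: unknown factor x
Step 3: 450 μL + 1350 μL = 1800 μL total → factor 1800/450 = 4
Step 4: 65 μL brought to 2350 μL → factor 2350/65 = 36.154
Product of known-step factors = 553.31
Overall factor = 2.00 × 10^8 cells/mL / (2.53 × 10^4 cells/mL) = 7905.1
x = 7905.1 / 553.31 = 14.3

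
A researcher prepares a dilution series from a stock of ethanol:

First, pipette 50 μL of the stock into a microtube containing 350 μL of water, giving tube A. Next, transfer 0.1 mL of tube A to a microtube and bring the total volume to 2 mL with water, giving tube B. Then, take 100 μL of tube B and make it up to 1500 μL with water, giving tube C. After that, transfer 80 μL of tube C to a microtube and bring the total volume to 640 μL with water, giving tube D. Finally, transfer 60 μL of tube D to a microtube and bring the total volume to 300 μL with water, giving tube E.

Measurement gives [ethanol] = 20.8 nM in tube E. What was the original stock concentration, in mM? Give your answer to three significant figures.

Step 1: 50 μL + 350 μL = 400 μL total → factor 400/50 = 8
Step 2: 0.1 mL brought to 2 mL → factor 2/0.1 = 20
Step 3: 100 μL brought to 1500 μL → factor 1500/100 = 15
Step 4: 80 μL brought to 640 μL → factor 640/80 = 8
Step 5: 60 μL brought to 300 μL → factor 300/60 = 5
Overall dilution factor = 8 × 20 × 15 × 8 × 5 = 96000
Stock = 20.8 nM × 96000 = 1.997 × 10^6 nM = 2.00 mM

2.00 mM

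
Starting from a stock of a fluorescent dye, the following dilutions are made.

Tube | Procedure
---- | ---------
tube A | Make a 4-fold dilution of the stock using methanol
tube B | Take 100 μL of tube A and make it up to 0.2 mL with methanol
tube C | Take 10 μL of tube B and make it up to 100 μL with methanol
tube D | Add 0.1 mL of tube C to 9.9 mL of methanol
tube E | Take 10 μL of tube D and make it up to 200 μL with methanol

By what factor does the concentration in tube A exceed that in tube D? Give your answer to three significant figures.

2.00 × 10^3

Step 1: 4-fold → factor 4
Step 2: 100 μL brought to 0.2 mL → factor 200/100 = 2
Step 3: 10 μL brought to 100 μL → factor 100/10 = 10
Step 4: 0.1 mL + 9.9 mL = 10 mL total → factor 10/0.1 = 100
Dilution factor to tube A = 4; to tube D = 8000
[tube A]/[tube D] = (factor to tube D)/(factor to tube A) = 8000/4 = 2.00 × 10^3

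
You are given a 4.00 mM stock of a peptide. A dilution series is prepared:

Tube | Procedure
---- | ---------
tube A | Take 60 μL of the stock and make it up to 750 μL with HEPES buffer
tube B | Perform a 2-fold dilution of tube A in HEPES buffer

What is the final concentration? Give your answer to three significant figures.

Step 1: 60 μL brought to 750 μL → factor 750/60 = 12.5
Step 2: 2-fold → factor 2
Overall dilution factor = 12.5 × 2 = 25
Final = 4.00 mM / 25 = 0.160 mM

0.160 mM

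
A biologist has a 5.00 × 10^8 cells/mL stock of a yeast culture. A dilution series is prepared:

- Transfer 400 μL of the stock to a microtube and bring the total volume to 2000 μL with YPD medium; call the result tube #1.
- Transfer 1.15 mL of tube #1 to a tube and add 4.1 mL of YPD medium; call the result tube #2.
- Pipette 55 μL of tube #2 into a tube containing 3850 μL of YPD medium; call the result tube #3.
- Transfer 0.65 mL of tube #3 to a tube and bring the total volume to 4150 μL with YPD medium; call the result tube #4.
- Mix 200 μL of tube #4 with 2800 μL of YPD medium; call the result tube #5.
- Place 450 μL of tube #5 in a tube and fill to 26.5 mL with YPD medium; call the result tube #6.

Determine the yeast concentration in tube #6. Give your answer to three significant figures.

Step 1: 400 μL brought to 2000 μL → factor 2000/400 = 5
Step 2: 1.15 mL + 4.1 mL = 5.25 mL total → factor 5.25/1.15 = 4.5652
Step 3: 55 μL + 3850 μL = 3905 μL total → factor 3905/55 = 71
Step 4: 0.65 mL brought to 4150 μL → factor 4.15/0.65 = 6.3846
Step 5: 200 μL + 2800 μL = 3000 μL total → factor 3000/200 = 15
Step 6: 450 μL brought to 26.5 mL → factor 26500/450 = 58.889
Overall dilution factor = 5 × 4.5652 × 71 × 6.3846 × 15 × 58.889 = 9.1401 × 10^6
Final = 5.00 × 10^8 cells/mL / 9.1401 × 10^6 = 54.7 cells/mL

54.7 cells/mL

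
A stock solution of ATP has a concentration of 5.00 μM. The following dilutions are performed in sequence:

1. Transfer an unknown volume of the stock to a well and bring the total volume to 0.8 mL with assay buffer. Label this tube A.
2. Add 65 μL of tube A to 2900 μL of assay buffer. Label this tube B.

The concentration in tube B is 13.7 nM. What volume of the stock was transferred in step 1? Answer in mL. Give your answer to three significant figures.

0.100 mL

Step 1: v brought to 0.8 mL → factor = 0.8 mL/v
Step 2: 65 μL + 2900 μL = 2965 μL total → factor 2965/65 = 45.615
Product of known-step factors = 45.615
Overall factor = 5.00 μM / (13.7 nM) = 364.96
Step-1 factor = 364.96 / 45.615 = 8.0009
v = 0.8 mL / 8.0009 = 0.100 mL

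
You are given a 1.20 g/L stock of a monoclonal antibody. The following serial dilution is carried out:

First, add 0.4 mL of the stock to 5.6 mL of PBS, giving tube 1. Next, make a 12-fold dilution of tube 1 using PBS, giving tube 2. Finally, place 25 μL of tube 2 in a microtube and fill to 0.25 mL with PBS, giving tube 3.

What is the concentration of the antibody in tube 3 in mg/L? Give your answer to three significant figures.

Step 1: 0.4 mL + 5.6 mL = 6 mL total → factor 6/0.4 = 15
Step 2: 12-fold → factor 12
Step 3: 25 μL brought to 0.25 mL → factor 250/25 = 10
Overall dilution factor = 15 × 12 × 10 = 1800
Final = 1.20 g/L / 1800 = 0.0006667 g/L = 0.667 mg/L

0.667 mg/L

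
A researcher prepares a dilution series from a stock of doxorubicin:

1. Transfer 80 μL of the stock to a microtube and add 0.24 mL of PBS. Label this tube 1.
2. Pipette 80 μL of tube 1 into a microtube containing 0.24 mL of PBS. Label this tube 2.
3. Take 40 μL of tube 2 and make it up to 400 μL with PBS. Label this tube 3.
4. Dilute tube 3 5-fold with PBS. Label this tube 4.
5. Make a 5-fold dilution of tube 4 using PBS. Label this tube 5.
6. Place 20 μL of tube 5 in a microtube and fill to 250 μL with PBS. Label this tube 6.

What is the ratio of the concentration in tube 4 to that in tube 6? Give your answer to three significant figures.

Step 1: 80 μL + 0.24 mL = 320 μL total → factor 320/80 = 4
Step 2: 80 μL + 0.24 mL = 320 μL total → factor 320/80 = 4
Step 3: 40 μL brought to 400 μL → factor 400/40 = 10
Step 4: 5-fold → factor 5
Step 5: 5-fold → factor 5
Step 6: 20 μL brought to 250 μL → factor 250/20 = 12.5
Dilution factor to tube 4 = 800; to tube 6 = 50000
[tube 4]/[tube 6] = (factor to tube 6)/(factor to tube 4) = 50000/800 = 62.5

62.5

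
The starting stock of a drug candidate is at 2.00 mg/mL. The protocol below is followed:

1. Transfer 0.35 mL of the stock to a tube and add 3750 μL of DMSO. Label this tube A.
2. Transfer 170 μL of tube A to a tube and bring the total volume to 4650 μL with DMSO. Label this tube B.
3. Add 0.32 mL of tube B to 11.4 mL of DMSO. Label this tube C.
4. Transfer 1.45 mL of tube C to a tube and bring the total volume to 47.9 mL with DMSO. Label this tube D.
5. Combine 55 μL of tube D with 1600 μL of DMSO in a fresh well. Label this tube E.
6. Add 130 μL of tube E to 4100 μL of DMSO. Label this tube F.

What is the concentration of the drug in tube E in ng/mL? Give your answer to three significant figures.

0.171 ng/mL

Step 1: 0.35 mL + 3750 μL = 4.1 mL total → factor 4.1/0.35 = 11.714
Step 2: 170 μL brought to 4650 μL → factor 4650/170 = 27.353
Step 3: 0.32 mL + 11.4 mL = 11.72 mL total → factor 11.72/0.32 = 36.625
Step 4: 1.45 mL brought to 47.9 mL → factor 47.9/1.45 = 33.034
Step 5: 55 μL + 1600 μL = 1655 μL total → factor 1655/55 = 30.091
Dilution factor through tube E = 11.714 × 27.353 × 36.625 × 33.034 × 30.091 = 1.1665 × 10^7
[tube E] = 2.00 mg/mL / 1.1665 × 10^7 = 1.714 × 10^-7 mg/mL = 0.171 ng/mL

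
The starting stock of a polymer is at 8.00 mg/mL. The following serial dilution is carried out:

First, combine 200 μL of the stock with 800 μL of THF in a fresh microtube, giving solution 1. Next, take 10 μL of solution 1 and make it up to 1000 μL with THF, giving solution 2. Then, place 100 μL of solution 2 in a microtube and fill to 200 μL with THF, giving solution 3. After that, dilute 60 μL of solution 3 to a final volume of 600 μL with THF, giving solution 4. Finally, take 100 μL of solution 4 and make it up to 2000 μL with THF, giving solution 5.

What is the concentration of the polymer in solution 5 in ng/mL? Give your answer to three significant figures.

Step 1: 200 μL + 800 μL = 1000 μL total → factor 1000/200 = 5
Step 2: 10 μL brought to 1000 μL → factor 1000/10 = 100
Step 3: 100 μL brought to 200 μL → factor 200/100 = 2
Step 4: 60 μL brought to 600 μL → factor 600/60 = 10
Step 5: 100 μL brought to 2000 μL → factor 2000/100 = 20
Overall dilution factor = 5 × 100 × 2 × 10 × 20 = 2 × 10^5
Final = 8.00 mg/mL / 2 × 10^5 = 4.000 × 10^-5 mg/mL = 40.0 ng/mL

40.0 ng/mL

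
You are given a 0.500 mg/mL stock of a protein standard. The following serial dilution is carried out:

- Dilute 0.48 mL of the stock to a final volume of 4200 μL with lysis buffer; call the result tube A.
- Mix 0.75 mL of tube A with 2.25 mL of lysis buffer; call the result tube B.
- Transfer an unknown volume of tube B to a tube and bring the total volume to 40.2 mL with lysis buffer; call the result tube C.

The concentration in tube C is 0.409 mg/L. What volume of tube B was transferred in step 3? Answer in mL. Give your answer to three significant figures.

Step 1: 0.48 mL brought to 4200 μL → factor 4.2/0.48 = 8.75
Step 2: 0.75 mL + 2.25 mL = 3 mL total → factor 3/0.75 = 4
Step 3: v brought to 40.2 mL → factor = 40.2 mL/v
Product of known-step factors = 35
Overall factor = 0.500 mg/mL / (0.409 mg/L) = 1222.5
Step-3 factor = 1222.5 / 35 = 34.928
v = 40.2 mL / 34.928 = 1.15 mL

1.15 mL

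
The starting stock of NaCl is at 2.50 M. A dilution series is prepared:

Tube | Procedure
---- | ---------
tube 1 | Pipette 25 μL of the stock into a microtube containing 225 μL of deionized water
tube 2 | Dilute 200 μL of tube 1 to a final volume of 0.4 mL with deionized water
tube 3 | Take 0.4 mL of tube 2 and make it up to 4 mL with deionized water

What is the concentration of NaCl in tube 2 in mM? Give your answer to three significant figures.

125 mM

Step 1: 25 μL + 225 μL = 250 μL total → factor 250/25 = 10
Step 2: 200 μL brought to 0.4 mL → factor 400/200 = 2
Dilution factor through tube 2 = 10 × 2 = 20
[tube 2] = 2.50 M / 20 = 0.1250 M = 125 mM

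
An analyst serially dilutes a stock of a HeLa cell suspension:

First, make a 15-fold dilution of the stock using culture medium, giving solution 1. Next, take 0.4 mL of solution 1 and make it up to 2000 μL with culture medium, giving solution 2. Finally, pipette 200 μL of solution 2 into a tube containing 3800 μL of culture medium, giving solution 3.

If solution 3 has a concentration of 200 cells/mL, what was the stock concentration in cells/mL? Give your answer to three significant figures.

3.00 × 10^5 cells/mL

Step 1: 15-fold → factor 15
Step 2: 0.4 mL brought to 2000 μL → factor 2/0.4 = 5
Step 3: 200 μL + 3800 μL = 4000 μL total → factor 4000/200 = 20
Overall dilution factor = 15 × 5 × 20 = 1500
Stock = 200 cells/mL × 1500 = 3.00 × 10^5 cells/mL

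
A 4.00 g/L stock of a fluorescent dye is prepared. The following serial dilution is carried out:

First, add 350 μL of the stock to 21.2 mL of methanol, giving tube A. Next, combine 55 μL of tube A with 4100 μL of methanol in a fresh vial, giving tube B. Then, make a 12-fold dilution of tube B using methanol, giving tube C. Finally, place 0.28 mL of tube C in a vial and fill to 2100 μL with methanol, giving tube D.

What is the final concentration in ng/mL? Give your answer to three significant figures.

9.55 ng/mL

Step 1: 350 μL + 21.2 mL = 21550 μL total → factor 21550/350 = 61.571
Step 2: 55 μL + 4100 μL = 4155 μL total → factor 4155/55 = 75.545
Step 3: 12-fold → factor 12
Step 4: 0.28 mL brought to 2100 μL → factor 2.1/0.28 = 7.5
Overall dilution factor = 61.571 × 75.545 × 12 × 7.5 = 4.1863 × 10^5
Final = 4.00 g/L / 4.1863 × 10^5 = 9.555 × 10^-6 g/L = 9.55 ng/mL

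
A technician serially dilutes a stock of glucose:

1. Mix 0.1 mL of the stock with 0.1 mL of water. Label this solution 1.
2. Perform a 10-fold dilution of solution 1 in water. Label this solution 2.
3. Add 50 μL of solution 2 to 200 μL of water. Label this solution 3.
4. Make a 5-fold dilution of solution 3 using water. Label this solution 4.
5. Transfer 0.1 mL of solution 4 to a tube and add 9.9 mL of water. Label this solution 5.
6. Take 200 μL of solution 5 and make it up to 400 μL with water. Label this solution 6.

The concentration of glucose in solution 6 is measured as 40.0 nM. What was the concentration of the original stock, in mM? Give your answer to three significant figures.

Step 1: 0.1 mL + 0.1 mL = 0.2 mL total → factor 0.2/0.1 = 2
Step 2: 10-fold → factor 10
Step 3: 50 μL + 200 μL = 250 μL total → factor 250/50 = 5
Step 4: 5-fold → factor 5
Step 5: 0.1 mL + 9.9 mL = 10 mL total → factor 10/0.1 = 100
Step 6: 200 μL brought to 400 μL → factor 400/200 = 2
Overall dilution factor = 2 × 10 × 5 × 5 × 100 × 2 = 1 × 10^5
Stock = 40.0 nM × 1 × 10^5 = 4.000 × 10^6 nM = 4.00 mM

4.00 mM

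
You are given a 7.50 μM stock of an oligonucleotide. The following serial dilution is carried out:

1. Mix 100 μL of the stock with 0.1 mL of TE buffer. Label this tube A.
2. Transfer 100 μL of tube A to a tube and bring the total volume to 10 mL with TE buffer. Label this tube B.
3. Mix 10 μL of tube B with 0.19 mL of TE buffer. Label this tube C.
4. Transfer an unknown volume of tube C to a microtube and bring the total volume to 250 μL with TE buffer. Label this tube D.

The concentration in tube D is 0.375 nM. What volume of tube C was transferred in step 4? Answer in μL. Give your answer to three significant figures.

Step 1: 100 μL + 0.1 mL = 200 μL total → factor 200/100 = 2
Step 2: 100 μL brought to 10 mL → factor 10000/100 = 100
Step 3: 10 μL + 0.19 mL = 200 μL total → factor 200/10 = 20
Step 4: v brought to 250 μL → factor = 250 μL/v
Product of known-step factors = 4000
Overall factor = 7.50 μM / (0.375 nM) = 20000
Step-4 factor = 20000 / 4000 = 5
v = 250 μL / 5 = 50.0 μL

50.0 μL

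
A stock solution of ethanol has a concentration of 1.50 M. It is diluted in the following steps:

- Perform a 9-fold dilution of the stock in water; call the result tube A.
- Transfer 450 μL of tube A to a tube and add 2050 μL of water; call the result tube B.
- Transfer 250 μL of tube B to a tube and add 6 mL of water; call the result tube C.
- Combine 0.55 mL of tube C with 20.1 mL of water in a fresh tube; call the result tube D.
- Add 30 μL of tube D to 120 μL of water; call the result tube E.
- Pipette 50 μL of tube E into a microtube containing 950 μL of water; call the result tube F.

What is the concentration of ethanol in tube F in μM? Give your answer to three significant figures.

0.320 μM

Step 1: 9-fold → factor 9
Step 2: 450 μL + 2050 μL = 2500 μL total → factor 2500/450 = 5.5556
Step 3: 250 μL + 6 mL = 6250 μL total → factor 6250/250 = 25
Step 4: 0.55 mL + 20.1 mL = 20.65 mL total → factor 20.65/0.55 = 37.545
Step 5: 30 μL + 120 μL = 150 μL total → factor 150/30 = 5
Step 6: 50 μL + 950 μL = 1000 μL total → factor 1000/50 = 20
Overall dilution factor = 9 × 5.5556 × 25 × 37.545 × 5 × 20 = 4.6932 × 10^6
Final = 1.50 M / 4.6932 × 10^6 = 3.196 × 10^-7 M = 0.320 μM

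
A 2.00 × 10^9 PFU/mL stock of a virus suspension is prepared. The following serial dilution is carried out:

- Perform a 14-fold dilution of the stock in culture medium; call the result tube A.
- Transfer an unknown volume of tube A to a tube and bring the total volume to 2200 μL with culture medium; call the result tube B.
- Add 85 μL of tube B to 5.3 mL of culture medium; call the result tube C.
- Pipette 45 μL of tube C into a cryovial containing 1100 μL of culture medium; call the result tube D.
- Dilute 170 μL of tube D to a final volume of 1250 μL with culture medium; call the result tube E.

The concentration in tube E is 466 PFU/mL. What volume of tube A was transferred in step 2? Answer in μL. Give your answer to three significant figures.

85.1 μL

Step 1: 14-fold → factor 14
Step 2: v brought to 2200 μL → factor = 2200 μL/v
Step 3: 85 μL + 5.3 mL = 5385 μL total → factor 5385/85 = 63.353
Step 4: 45 μL + 1100 μL = 1145 μL total → factor 1145/45 = 25.444
Step 5: 170 μL brought to 1250 μL → factor 1250/170 = 7.3529
Product of known-step factors = 1.6594 × 10^5
Overall factor = 2.00 × 10^9 PFU/mL / (466 PFU/mL) = 4.2918 × 10^6
Step-2 factor = 4.2918 × 10^6 / 1.6594 × 10^5 = 25.864
v = 2200 μL / 25.864 = 85.1 μL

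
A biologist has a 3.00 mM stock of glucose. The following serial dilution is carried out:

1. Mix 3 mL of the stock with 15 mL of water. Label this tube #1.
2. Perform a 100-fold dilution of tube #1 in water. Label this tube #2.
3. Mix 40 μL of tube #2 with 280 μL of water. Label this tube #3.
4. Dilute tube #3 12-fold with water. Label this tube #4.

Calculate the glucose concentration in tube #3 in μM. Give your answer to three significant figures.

0.625 μM

Step 1: 3 mL + 15 mL = 18 mL total → factor 18/3 = 6
Step 2: 100-fold → factor 100
Step 3: 40 μL + 280 μL = 320 μL total → factor 320/40 = 8
Dilution factor through tube #3 = 6 × 100 × 8 = 4800
[tube #3] = 3.00 mM / 4800 = 0.0006250 mM = 0.625 μM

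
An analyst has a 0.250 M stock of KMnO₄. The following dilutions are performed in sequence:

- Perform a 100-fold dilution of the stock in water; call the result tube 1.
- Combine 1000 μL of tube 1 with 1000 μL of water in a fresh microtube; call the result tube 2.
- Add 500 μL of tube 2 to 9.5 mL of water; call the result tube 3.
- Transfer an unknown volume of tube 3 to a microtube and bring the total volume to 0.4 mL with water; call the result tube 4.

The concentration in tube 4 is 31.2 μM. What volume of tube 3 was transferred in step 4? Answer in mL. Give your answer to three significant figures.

0.200 mL

Step 1: 100-fold → factor 100
Step 2: 1000 μL + 1000 μL = 2000 μL total → factor 2000/1000 = 2
Step 3: 500 μL + 9.5 mL = 10000 μL total → factor 10000/500 = 20
Step 4: v brought to 0.4 mL → factor = 0.4 mL/v
Product of known-step factors = 4000
Overall factor = 0.250 M / (31.2 μM) = 8012.8
Step-4 factor = 8012.8 / 4000 = 2.0032
v = 0.4 mL / 2.0032 = 0.200 mL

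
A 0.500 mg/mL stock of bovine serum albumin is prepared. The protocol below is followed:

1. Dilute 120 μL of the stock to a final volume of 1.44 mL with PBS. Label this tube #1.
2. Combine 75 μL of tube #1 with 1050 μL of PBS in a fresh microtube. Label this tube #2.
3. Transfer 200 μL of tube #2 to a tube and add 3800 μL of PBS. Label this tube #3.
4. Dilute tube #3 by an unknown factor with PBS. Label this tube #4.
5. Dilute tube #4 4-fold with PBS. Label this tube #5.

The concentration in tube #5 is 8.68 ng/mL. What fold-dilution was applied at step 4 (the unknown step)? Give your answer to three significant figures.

Step 1: 120 μL brought to 1.44 mL → factor 1440/120 = 12
Step 2: 75 μL + 1050 μL = 1125 μL total → factor 1125/75 = 15
Step 3: 200 μL + 3800 μL = 4000 μL total → factor 4000/200 = 20
Step 4: unknown factor x
Step 5: 4-fold → factor 4
Product of known-step factors = 14400
Overall factor = 0.500 mg/mL / (8.68 ng/mL) = 57604
x = 57604 / 14400 = 4.00

4.00-fold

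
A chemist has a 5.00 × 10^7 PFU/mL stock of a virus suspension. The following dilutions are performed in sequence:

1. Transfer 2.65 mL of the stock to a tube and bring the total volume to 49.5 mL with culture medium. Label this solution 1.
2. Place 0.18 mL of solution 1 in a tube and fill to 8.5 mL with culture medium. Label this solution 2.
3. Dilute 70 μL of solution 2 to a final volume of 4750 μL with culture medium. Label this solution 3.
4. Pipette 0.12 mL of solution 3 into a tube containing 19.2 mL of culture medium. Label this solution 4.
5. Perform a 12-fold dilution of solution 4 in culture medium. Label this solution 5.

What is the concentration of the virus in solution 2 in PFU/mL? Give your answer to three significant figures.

5.67 × 10^4 PFU/mL

Step 1: 2.65 mL brought to 49.5 mL → factor 49.5/2.65 = 18.679
Step 2: 0.18 mL brought to 8.5 mL → factor 8.5/0.18 = 47.222
Dilution factor through solution 2 = 18.679 × 47.222 = 882.08
[solution 2] = 5.00 × 10^7 PFU/mL / 882.08 = 5.67 × 10^4 PFU/mL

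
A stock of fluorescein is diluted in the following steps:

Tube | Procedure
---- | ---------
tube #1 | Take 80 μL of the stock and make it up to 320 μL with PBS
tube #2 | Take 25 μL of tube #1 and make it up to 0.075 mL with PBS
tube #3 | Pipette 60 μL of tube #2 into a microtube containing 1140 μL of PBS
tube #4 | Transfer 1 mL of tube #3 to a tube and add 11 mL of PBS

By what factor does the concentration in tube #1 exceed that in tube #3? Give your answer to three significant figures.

60.0

Step 1: 80 μL brought to 320 μL → factor 320/80 = 4
Step 2: 25 μL brought to 0.075 mL → factor 75/25 = 3
Step 3: 60 μL + 1140 μL = 1200 μL total → factor 1200/60 = 20
Dilution factor to tube #1 = 4; to tube #3 = 240
[tube #1]/[tube #3] = (factor to tube #3)/(factor to tube #1) = 240/4 = 60.0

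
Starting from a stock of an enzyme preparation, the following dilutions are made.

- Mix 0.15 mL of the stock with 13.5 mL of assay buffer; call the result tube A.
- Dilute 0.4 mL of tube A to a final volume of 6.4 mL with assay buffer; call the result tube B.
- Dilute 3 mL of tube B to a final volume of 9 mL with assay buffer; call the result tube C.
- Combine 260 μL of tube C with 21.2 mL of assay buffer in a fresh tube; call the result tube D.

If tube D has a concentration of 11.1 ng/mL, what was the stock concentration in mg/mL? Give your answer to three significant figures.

4.00 mg/mL

Step 1: 0.15 mL + 13.5 mL = 13.65 mL total → factor 13.65/0.15 = 91
Step 2: 0.4 mL brought to 6.4 mL → factor 6.4/0.4 = 16
Step 3: 3 mL brought to 9 mL → factor 9/3 = 3
Step 4: 260 μL + 21.2 mL = 21460 μL total → factor 21460/260 = 82.538
Overall dilution factor = 91 × 16 × 3 × 82.538 = 3.6053 × 10^5
Stock = 11.1 ng/mL × 3.6053 × 10^5 = 4.002 × 10^6 ng/mL = 4.00 mg/mL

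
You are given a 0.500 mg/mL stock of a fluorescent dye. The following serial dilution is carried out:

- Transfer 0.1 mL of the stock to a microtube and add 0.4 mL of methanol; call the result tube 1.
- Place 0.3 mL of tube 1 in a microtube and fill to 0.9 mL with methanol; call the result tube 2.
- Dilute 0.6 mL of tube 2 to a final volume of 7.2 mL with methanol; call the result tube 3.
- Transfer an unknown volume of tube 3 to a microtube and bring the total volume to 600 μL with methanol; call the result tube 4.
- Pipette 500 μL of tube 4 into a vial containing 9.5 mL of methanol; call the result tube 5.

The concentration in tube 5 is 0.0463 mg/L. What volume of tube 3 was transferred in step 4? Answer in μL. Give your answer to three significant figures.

Step 1: 0.1 mL + 0.4 mL = 0.5 mL total → factor 0.5/0.1 = 5
Step 2: 0.3 mL brought to 0.9 mL → factor 0.9/0.3 = 3
Step 3: 0.6 mL brought to 7.2 mL → factor 7.2/0.6 = 12
Step 4: v brought to 600 μL → factor = 600 μL/v
Step 5: 500 μL + 9.5 mL = 10000 μL total → factor 10000/500 = 20
Product of known-step factors = 3600
Overall factor = 0.500 mg/mL / (0.0463 mg/L) = 10799
Step-4 factor = 10799 / 3600 = 2.9998
v = 600 μL / 2.9998 = 200 μL

200 μL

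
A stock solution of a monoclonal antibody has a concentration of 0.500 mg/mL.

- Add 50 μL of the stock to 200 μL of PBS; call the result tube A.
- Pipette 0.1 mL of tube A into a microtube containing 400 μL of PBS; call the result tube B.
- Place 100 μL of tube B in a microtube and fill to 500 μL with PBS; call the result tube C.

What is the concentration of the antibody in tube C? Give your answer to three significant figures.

0.00400 mg/mL

Step 1: 50 μL + 200 μL = 250 μL total → factor 250/50 = 5
Step 2: 0.1 mL + 400 μL = 0.5 mL total → factor 0.5/0.1 = 5
Step 3: 100 μL brought to 500 μL → factor 500/100 = 5
Overall dilution factor = 5 × 5 × 5 = 125
Final = 0.500 mg/mL / 125 = 0.00400 mg/mL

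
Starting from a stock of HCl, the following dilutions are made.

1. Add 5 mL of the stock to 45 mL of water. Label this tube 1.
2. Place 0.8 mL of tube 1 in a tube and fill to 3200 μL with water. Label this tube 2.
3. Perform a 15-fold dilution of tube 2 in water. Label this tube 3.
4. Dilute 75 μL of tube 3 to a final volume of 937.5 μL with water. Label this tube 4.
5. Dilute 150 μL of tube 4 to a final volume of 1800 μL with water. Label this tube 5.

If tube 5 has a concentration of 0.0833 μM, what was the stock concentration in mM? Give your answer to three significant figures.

Step 1: 5 mL + 45 mL = 50 mL total → factor 50/5 = 10
Step 2: 0.8 mL brought to 3200 μL → factor 3.2/0.8 = 4
Step 3: 15-fold → factor 15
Step 4: 75 μL brought to 937.5 μL → factor 937.5/75 = 12.5
Step 5: 150 μL brought to 1800 μL → factor 1800/150 = 12
Overall dilution factor = 10 × 4 × 15 × 12.5 × 12 = 90000
Stock = 0.0833 μM × 90000 = 7497 μM = 7.50 mM

7.50 mM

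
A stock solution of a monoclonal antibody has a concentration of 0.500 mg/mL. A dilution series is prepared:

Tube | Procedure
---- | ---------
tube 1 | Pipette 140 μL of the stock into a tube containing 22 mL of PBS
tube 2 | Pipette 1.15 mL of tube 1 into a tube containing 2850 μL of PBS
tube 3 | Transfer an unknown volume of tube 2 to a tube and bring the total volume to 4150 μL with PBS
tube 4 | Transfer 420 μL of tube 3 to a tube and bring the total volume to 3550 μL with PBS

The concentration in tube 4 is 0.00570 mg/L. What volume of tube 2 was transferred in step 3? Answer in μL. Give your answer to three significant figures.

220 μL

Step 1: 140 μL + 22 mL = 22140 μL total → factor 22140/140 = 158.14
Step 2: 1.15 mL + 2850 μL = 4 mL total → factor 4/1.15 = 3.4783
Step 3: v brought to 4150 μL → factor = 4150 μL/v
Step 4: 420 μL brought to 3550 μL → factor 3550/420 = 8.4524
Product of known-step factors = 4649.3
Overall factor = 0.500 mg/mL / (0.00570 mg/L) = 87719
Step-3 factor = 87719 / 4649.3 = 18.867
v = 4150 μL / 18.867 = 220 μL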